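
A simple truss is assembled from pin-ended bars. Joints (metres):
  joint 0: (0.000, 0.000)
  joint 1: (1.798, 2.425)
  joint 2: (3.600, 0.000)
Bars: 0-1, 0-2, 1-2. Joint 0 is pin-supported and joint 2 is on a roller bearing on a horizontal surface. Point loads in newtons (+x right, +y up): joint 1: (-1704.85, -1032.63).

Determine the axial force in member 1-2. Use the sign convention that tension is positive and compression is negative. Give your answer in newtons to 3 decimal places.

N=3 nodes, M=3 members, R=3 reactions → 2N=6, M+R=6
member 0 (0-1): L=3.0188, (cx,cy)=(0.5956,0.8033)
member 1 (0-2): L=3.6000, (cx,cy)=(1.0000,0.0000)
member 2 (1-2): L=3.0212, (cx,cy)=(0.5964,-0.8027)
solve A·x = −loads:
  F[0-1] = -2073.0999 N (compression)
  F[0-2] = -470.1285 N (compression)
  F[1-2] = +788.2165 N (tension)
  Rx@0 = +1704.8500 N
  Ry@0 = +1665.2946 N
  Ry@2 = -632.6646 N

788.217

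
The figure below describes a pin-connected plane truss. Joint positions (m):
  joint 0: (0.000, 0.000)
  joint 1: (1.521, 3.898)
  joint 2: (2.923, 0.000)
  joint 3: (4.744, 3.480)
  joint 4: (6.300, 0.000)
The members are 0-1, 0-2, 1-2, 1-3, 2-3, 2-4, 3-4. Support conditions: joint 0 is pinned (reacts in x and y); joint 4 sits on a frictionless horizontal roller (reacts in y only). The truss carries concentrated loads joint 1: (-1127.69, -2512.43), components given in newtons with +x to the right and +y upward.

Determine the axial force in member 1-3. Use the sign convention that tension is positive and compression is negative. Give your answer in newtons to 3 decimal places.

83.537

N=5 nodes, M=7 members, R=3 reactions → 2N=10, M+R=10
member 0 (0-1): L=4.1842, (cx,cy)=(0.3635,0.9316)
member 1 (0-2): L=2.9230, (cx,cy)=(1.0000,0.0000)
member 2 (1-2): L=4.1425, (cx,cy)=(0.3384,-0.9410)
member 3 (1-3): L=3.2500, (cx,cy)=(0.9917,-0.1286)
member 4 (2-3): L=3.9277, (cx,cy)=(0.4636,0.8860)
member 5 (2-4): L=3.3770, (cx,cy)=(1.0000,0.0000)
member 6 (3-4): L=3.8120, (cx,cy)=(0.4082,-0.9129)
solve A·x = −loads:
  F[0-1] = -2794.7803 N (compression)
  F[0-2] = -111.7676 N (compression)
  F[1-2] = +85.4628 N (tension)
  F[1-3] = +83.5369 N (tension)
  F[2-3] = -90.7640 N (compression)
  F[2-4] = -40.7616 N (compression)
  F[3-4] = +99.8613 N (tension)
  Rx@0 = +1127.6900 N
  Ry@0 = +2603.5934 N
  Ry@4 = -91.1634 N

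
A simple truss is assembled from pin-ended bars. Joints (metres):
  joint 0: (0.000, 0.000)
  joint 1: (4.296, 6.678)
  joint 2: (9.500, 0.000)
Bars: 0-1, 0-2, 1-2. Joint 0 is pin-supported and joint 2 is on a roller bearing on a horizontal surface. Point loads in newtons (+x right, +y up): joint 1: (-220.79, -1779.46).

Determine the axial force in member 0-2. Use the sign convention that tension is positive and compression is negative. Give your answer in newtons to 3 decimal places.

N=3 nodes, M=3 members, R=3 reactions → 2N=6, M+R=6
member 0 (0-1): L=7.9405, (cx,cy)=(0.5410,0.8410)
member 1 (0-2): L=9.5000, (cx,cy)=(1.0000,0.0000)
member 2 (1-2): L=8.4662, (cx,cy)=(0.6147,-0.7888)
solve A·x = −loads:
  F[0-1] = -1343.5962 N (compression)
  F[0-2] = +506.1290 N (tension)
  F[1-2] = -823.4073 N (compression)
  Rx@0 = +220.7900 N
  Ry@0 = +1129.9732 N
  Ry@2 = +649.4868 N

506.129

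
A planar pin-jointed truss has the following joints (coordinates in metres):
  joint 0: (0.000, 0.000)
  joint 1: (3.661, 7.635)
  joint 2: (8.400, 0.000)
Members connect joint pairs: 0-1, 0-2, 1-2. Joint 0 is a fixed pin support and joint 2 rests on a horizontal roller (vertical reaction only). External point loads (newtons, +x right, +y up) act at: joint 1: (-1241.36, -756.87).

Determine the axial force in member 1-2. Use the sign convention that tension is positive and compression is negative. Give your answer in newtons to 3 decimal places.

939.739

N=3 nodes, M=3 members, R=3 reactions → 2N=6, M+R=6
member 0 (0-1): L=8.4674, (cx,cy)=(0.4324,0.9017)
member 1 (0-2): L=8.4000, (cx,cy)=(1.0000,0.0000)
member 2 (1-2): L=8.9862, (cx,cy)=(0.5274,-0.8496)
solve A·x = −loads:
  F[0-1] = -1724.8661 N (compression)
  F[0-2] = -495.5861 N (compression)
  F[1-2] = +939.7390 N (tension)
  Rx@0 = +1241.3600 N
  Ry@0 = +1555.3084 N
  Ry@2 = -798.4384 N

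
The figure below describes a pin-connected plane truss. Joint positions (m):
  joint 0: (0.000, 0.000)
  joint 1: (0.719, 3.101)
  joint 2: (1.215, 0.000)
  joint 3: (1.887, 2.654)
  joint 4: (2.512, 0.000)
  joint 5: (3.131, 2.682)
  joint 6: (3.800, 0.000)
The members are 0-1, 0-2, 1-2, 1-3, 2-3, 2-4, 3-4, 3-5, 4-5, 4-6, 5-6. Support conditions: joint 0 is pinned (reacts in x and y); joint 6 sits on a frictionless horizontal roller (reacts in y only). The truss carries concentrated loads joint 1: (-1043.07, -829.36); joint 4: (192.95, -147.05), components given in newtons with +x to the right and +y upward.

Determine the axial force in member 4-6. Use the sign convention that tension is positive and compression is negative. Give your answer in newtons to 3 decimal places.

-148.933

N=7 nodes, M=11 members, R=3 reactions → 2N=14, M+R=14
member 0 (0-1): L=3.1833, (cx,cy)=(0.2259,0.9742)
member 1 (0-2): L=1.2150, (cx,cy)=(1.0000,0.0000)
member 2 (1-2): L=3.1404, (cx,cy)=(0.1579,-0.9874)
member 3 (1-3): L=1.2506, (cx,cy)=(0.9339,-0.3574)
member 4 (2-3): L=2.7378, (cx,cy)=(0.2455,0.9694)
member 5 (2-4): L=1.2970, (cx,cy)=(1.0000,0.0000)
member 6 (3-4): L=2.7266, (cx,cy)=(0.2292,-0.9734)
member 7 (3-5): L=1.2443, (cx,cy)=(0.9997,0.0225)
member 8 (4-5): L=2.7525, (cx,cy)=(0.2249,0.9744)
member 9 (4-6): L=1.2880, (cx,cy)=(1.0000,0.0000)
member 10 (5-6): L=2.7642, (cx,cy)=(0.2420,-0.9703)
solve A·x = −loads:
  F[0-1] = -1615.2196 N (compression)
  F[0-2] = -485.2922 N (compression)
  F[1-2] = +522.7073 N (tension)
  F[1-3] = +637.8184 N (tension)
  F[2-3] = -532.4350 N (compression)
  F[2-4] = -272.0457 N (compression)
  F[3-4] = +771.1386 N (tension)
  F[3-5] = +288.3057 N (tension)
  F[4-5] = -619.4226 N (compression)
  F[4-6] = -148.9332 N (compression)
  F[5-6] = +615.3633 N (tension)
  Rx@0 = +850.1200 N
  Ry@0 = +1573.4786 N
  Ry@6 = -597.0686 N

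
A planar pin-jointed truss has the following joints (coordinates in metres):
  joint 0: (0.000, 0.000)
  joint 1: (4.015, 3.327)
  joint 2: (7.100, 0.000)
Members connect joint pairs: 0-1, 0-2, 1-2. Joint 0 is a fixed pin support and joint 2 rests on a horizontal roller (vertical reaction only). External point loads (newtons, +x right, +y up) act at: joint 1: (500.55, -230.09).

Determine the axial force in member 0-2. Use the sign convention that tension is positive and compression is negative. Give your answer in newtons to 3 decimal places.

N=3 nodes, M=3 members, R=3 reactions → 2N=6, M+R=6
member 0 (0-1): L=5.2143, (cx,cy)=(0.7700,0.6381)
member 1 (0-2): L=7.1000, (cx,cy)=(1.0000,0.0000)
member 2 (1-2): L=4.5372, (cx,cy)=(0.6799,-0.7333)
solve A·x = −loads:
  F[0-1] = +210.9203 N (tension)
  F[0-2] = +338.1425 N (tension)
  F[1-2] = -497.3157 N (compression)
  Rx@0 = -500.5500 N
  Ry@0 = -134.5778 N
  Ry@2 = +364.6678 N

338.142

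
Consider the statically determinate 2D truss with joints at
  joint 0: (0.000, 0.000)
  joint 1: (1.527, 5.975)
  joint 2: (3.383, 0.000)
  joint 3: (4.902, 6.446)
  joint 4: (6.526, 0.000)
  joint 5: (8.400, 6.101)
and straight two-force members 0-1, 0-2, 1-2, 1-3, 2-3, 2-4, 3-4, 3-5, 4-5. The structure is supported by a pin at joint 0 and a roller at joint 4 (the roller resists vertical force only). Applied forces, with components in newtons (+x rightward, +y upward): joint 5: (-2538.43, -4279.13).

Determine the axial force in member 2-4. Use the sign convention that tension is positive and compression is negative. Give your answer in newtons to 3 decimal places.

N=6 nodes, M=9 members, R=3 reactions → 2N=12, M+R=12
member 0 (0-1): L=6.1670, (cx,cy)=(0.2476,0.9689)
member 1 (0-2): L=3.3830, (cx,cy)=(1.0000,0.0000)
member 2 (1-2): L=6.2566, (cx,cy)=(0.2966,-0.9550)
member 3 (1-3): L=3.4077, (cx,cy)=(0.9904,0.1382)
member 4 (2-3): L=6.6226, (cx,cy)=(0.2294,0.9733)
member 5 (2-4): L=3.1430, (cx,cy)=(1.0000,0.0000)
member 6 (3-4): L=6.6474, (cx,cy)=(0.2443,-0.9697)
member 7 (3-5): L=3.5150, (cx,cy)=(0.9952,-0.0982)
member 8 (4-5): L=6.3823, (cx,cy)=(0.2936,0.9559)
solve A·x = −loads:
  F[0-1] = -1181.1049 N (compression)
  F[0-2] = -2245.9805 N (compression)
  F[1-2] = +1107.5154 N (tension)
  F[1-3] = -627.0070 N (compression)
  F[2-3] = -1086.6334 N (compression)
  F[2-4] = -1668.2025 N (compression)
  F[3-4] = +1300.9206 N (tension)
  F[3-5] = -1193.8133 N (compression)
  F[4-5] = -4599.0242 N (compression)
  Rx@0 = +2538.4300 N
  Ry@0 = +1144.3261 N
  Ry@4 = +3134.8039 N

-1668.203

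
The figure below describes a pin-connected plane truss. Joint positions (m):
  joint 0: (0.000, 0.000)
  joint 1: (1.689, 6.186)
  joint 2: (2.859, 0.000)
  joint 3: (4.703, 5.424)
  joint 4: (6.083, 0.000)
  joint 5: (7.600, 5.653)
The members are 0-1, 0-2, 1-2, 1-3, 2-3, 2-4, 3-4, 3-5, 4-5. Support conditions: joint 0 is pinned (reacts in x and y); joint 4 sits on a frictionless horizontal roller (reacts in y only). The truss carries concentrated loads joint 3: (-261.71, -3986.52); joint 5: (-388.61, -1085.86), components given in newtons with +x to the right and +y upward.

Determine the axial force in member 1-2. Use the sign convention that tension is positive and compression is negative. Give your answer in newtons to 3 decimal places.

N=6 nodes, M=9 members, R=3 reactions → 2N=12, M+R=12
member 0 (0-1): L=6.4124, (cx,cy)=(0.2634,0.9647)
member 1 (0-2): L=2.8590, (cx,cy)=(1.0000,0.0000)
member 2 (1-2): L=6.2957, (cx,cy)=(0.1858,-0.9826)
member 3 (1-3): L=3.1088, (cx,cy)=(0.9695,-0.2451)
member 4 (2-3): L=5.7289, (cx,cy)=(0.3219,0.9468)
member 5 (2-4): L=3.2240, (cx,cy)=(1.0000,0.0000)
member 6 (3-4): L=5.5968, (cx,cy)=(0.2466,-0.9691)
member 7 (3-5): L=2.9060, (cx,cy)=(0.9969,0.0788)
member 8 (4-5): L=5.8530, (cx,cy)=(0.2592,0.9658)
solve A·x = −loads:
  F[0-1] = -1273.0441 N (compression)
  F[0-2] = -315.0072 N (compression)
  F[1-2] = +1403.2401 N (tension)
  F[1-3] = -614.8492 N (compression)
  F[2-3] = -1456.2975 N (compression)
  F[2-4] = +414.5233 N (tension)
  F[3-4] = -2854.4101 N (compression)
  F[3-5] = -99.6328 N (compression)
  F[4-5] = -1116.1496 N (compression)
  Rx@0 = +650.3200 N
  Ry@0 = +1228.0906 N
  Ry@4 = +3844.2894 N

1403.240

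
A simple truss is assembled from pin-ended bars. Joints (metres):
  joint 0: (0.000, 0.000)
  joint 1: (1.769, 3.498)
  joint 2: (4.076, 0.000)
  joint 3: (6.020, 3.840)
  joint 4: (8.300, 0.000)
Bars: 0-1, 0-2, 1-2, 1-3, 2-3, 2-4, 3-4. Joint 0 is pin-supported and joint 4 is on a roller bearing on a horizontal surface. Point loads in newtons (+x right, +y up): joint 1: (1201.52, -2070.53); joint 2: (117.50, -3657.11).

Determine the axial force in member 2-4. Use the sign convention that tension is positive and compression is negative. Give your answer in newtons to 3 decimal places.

N=5 nodes, M=7 members, R=3 reactions → 2N=10, M+R=10
member 0 (0-1): L=3.9199, (cx,cy)=(0.4513,0.8924)
member 1 (0-2): L=4.0760, (cx,cy)=(1.0000,0.0000)
member 2 (1-2): L=4.1903, (cx,cy)=(0.5506,-0.8348)
member 3 (1-3): L=4.2647, (cx,cy)=(0.9968,0.0802)
member 4 (2-3): L=4.3040, (cx,cy)=(0.4517,0.8922)
member 5 (2-4): L=4.2240, (cx,cy)=(1.0000,0.0000)
member 6 (3-4): L=4.4659, (cx,cy)=(0.5105,-0.8599)
solve A·x = −loads:
  F[0-1] = -3343.8981 N (compression)
  F[0-2] = +2828.0901 N (tension)
  F[1-2] = +791.0661 N (tension)
  F[1-3] = -3156.2870 N (compression)
  F[2-3] = +3358.8672 N (tension)
  F[2-4] = +1629.0257 N (tension)
  F[3-4] = -3190.7974 N (compression)
  Rx@0 = -1319.0200 N
  Ry@0 = +2984.0177 N
  Ry@4 = +2743.6223 N

1629.026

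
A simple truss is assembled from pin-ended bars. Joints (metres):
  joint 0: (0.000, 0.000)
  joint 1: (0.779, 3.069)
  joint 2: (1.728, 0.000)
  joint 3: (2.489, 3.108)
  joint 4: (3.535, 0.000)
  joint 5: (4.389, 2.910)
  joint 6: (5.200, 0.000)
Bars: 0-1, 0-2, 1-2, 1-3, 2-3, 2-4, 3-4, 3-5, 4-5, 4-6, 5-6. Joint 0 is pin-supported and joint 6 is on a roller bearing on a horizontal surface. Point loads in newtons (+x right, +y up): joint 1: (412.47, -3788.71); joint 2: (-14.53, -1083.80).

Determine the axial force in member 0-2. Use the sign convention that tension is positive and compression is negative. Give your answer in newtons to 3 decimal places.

N=7 nodes, M=11 members, R=3 reactions → 2N=14, M+R=14
member 0 (0-1): L=3.1663, (cx,cy)=(0.2460,0.9693)
member 1 (0-2): L=1.7280, (cx,cy)=(1.0000,0.0000)
member 2 (1-2): L=3.2124, (cx,cy)=(0.2954,-0.9554)
member 3 (1-3): L=1.7104, (cx,cy)=(0.9997,0.0228)
member 4 (2-3): L=3.1998, (cx,cy)=(0.2378,0.9713)
member 5 (2-4): L=1.8070, (cx,cy)=(1.0000,0.0000)
member 6 (3-4): L=3.2793, (cx,cy)=(0.3190,-0.9478)
member 7 (3-5): L=1.9103, (cx,cy)=(0.9946,-0.1036)
member 8 (4-5): L=3.0327, (cx,cy)=(0.2816,0.9595)
member 9 (4-6): L=1.6650, (cx,cy)=(1.0000,0.0000)
member 10 (5-6): L=3.0209, (cx,cy)=(0.2685,-0.9633)
solve A·x = −loads:
  F[0-1] = -3818.7161 N (compression)
  F[0-2] = +1337.4461 N (tension)
  F[1-2] = -122.8599 N (compression)
  F[1-3] = -1316.0230 N (compression)
  F[2-3] = +1236.6590 N (tension)
  F[2-4] = +1021.5704 N (tension)
  F[3-4] = -1164.2240 N (compression)
  F[3-5] = -653.7379 N (compression)
  F[4-5] = +1149.9446 N (tension)
  F[4-6] = +326.3981 N (tension)
  F[5-6] = -1215.8018 N (compression)
  Rx@0 = -397.9400 N
  Ry@0 = +3701.3404 N
  Ry@6 = +1171.1696 N

1337.446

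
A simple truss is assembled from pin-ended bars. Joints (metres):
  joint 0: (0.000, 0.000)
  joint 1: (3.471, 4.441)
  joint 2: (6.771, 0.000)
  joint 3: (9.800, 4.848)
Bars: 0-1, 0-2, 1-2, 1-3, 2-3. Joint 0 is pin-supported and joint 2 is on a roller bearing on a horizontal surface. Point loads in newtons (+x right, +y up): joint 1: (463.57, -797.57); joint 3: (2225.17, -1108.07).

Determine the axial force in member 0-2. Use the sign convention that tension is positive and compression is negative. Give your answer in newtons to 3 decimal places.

N=4 nodes, M=5 members, R=3 reactions → 2N=8, M+R=8
member 0 (0-1): L=5.6365, (cx,cy)=(0.6158,0.7879)
member 1 (0-2): L=6.7710, (cx,cy)=(1.0000,0.0000)
member 2 (1-2): L=5.5329, (cx,cy)=(0.5964,-0.8027)
member 3 (1-3): L=6.3421, (cx,cy)=(0.9979,0.0642)
member 4 (2-3): L=5.7165, (cx,cy)=(0.5299,0.8481)
solve A·x = −loads:
  F[0-1] = +2543.7798 N (tension)
  F[0-2] = +1122.2655 N (tension)
  F[1-2] = -3247.1292 N (compression)
  F[1-3] = +3045.8914 N (tension)
  F[2-3] = -1537.0526 N (compression)
  Rx@0 = -2688.7400 N
  Ry@0 = -2004.2389 N
  Ry@2 = +3909.8789 N

1122.266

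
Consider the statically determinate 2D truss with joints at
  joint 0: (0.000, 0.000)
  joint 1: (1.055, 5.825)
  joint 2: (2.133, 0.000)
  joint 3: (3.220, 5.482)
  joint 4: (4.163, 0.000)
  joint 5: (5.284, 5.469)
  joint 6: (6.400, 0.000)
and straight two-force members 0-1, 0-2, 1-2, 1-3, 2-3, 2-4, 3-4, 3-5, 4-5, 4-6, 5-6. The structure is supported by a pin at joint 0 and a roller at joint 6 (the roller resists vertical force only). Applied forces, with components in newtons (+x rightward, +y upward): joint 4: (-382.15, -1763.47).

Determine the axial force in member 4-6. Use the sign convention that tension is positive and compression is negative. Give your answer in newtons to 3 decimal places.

234.073

N=7 nodes, M=11 members, R=3 reactions → 2N=14, M+R=14
member 0 (0-1): L=5.9198, (cx,cy)=(0.1782,0.9840)
member 1 (0-2): L=2.1330, (cx,cy)=(1.0000,0.0000)
member 2 (1-2): L=5.9239, (cx,cy)=(0.1820,-0.9833)
member 3 (1-3): L=2.1920, (cx,cy)=(0.9877,-0.1565)
member 4 (2-3): L=5.5887, (cx,cy)=(0.1945,0.9809)
member 5 (2-4): L=2.0300, (cx,cy)=(1.0000,0.0000)
member 6 (3-4): L=5.5625, (cx,cy)=(0.1695,-0.9855)
member 7 (3-5): L=2.0640, (cx,cy)=(1.0000,-0.0063)
member 8 (4-5): L=5.5827, (cx,cy)=(0.2008,0.9796)
member 9 (4-6): L=2.2370, (cx,cy)=(1.0000,0.0000)
member 10 (5-6): L=5.5817, (cx,cy)=(0.1999,-0.9798)
solve A·x = −loads:
  F[0-1] = -626.4160 N (compression)
  F[0-2] = -270.5124 N (compression)
  F[1-2] = +664.3189 N (tension)
  F[1-3] = -235.4268 N (compression)
  F[2-3] = -665.9447 N (compression)
  F[2-4] = -20.0980 N (compression)
  F[3-4] = +628.4356 N (tension)
  F[3-5] = -468.5985 N (compression)
  F[4-5] = +1167.9183 N (tension)
  F[4-6] = +234.0727 N (tension)
  F[5-6] = -1170.7209 N (compression)
  Rx@0 = +382.1500 N
  Ry@0 = +616.3879 N
  Ry@6 = +1147.0821 N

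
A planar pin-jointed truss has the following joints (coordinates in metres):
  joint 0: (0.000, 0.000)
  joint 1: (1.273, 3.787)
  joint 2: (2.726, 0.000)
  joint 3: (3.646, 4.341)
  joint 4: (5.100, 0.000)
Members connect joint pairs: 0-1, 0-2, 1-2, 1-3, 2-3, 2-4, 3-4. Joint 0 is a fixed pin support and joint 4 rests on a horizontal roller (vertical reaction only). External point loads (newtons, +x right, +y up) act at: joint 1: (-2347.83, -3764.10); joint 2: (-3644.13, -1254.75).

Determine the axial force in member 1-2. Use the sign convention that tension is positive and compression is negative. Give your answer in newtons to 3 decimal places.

1505.712

N=5 nodes, M=7 members, R=3 reactions → 2N=10, M+R=10
member 0 (0-1): L=3.9952, (cx,cy)=(0.3186,0.9479)
member 1 (0-2): L=2.7260, (cx,cy)=(1.0000,0.0000)
member 2 (1-2): L=4.0562, (cx,cy)=(0.3582,-0.9336)
member 3 (1-3): L=2.4368, (cx,cy)=(0.9738,0.2273)
member 4 (2-3): L=4.4374, (cx,cy)=(0.2073,0.9783)
member 5 (2-4): L=2.3740, (cx,cy)=(1.0000,0.0000)
member 6 (3-4): L=4.5780, (cx,cy)=(0.3176,-0.9482)
solve A·x = −loads:
  F[0-1] = -5435.2952 N (compression)
  F[0-2] = -4260.1140 N (compression)
  F[1-2] = +1505.7117 N (tension)
  F[1-3] = +78.6695 N (tension)
  F[2-3] = -154.3938 N (compression)
  F[2-4] = -44.5993 N (compression)
  F[3-4] = +140.4245 N (tension)
  Rx@0 = +5991.9600 N
  Ry@0 = +5152.0038 N
  Ry@4 = -133.1538 N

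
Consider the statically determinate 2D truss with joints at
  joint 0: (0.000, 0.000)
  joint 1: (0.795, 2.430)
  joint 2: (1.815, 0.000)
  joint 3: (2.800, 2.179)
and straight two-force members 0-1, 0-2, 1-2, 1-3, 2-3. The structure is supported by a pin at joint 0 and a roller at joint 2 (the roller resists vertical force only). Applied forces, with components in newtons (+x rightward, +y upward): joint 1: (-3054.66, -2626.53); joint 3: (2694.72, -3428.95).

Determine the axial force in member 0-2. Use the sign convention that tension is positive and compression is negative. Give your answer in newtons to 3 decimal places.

-206.260

N=4 nodes, M=5 members, R=3 reactions → 2N=8, M+R=8
member 0 (0-1): L=2.5567, (cx,cy)=(0.3109,0.9504)
member 1 (0-2): L=1.8150, (cx,cy)=(1.0000,0.0000)
member 2 (1-2): L=2.6354, (cx,cy)=(0.3870,-0.9221)
member 3 (1-3): L=2.0206, (cx,cy)=(0.9923,-0.1242)
member 4 (2-3): L=2.3913, (cx,cy)=(0.4119,0.9112)
solve A·x = −loads:
  F[0-1] = -494.2376 N (compression)
  F[0-2] = -206.2604 N (compression)
  F[1-2] = -2884.5301 N (compression)
  F[1-3] = +4048.7635 N (tension)
  F[2-3] = -3211.0914 N (compression)
  Rx@0 = +359.9400 N
  Ry@0 = +469.7376 N
  Ry@2 = +5585.7424 N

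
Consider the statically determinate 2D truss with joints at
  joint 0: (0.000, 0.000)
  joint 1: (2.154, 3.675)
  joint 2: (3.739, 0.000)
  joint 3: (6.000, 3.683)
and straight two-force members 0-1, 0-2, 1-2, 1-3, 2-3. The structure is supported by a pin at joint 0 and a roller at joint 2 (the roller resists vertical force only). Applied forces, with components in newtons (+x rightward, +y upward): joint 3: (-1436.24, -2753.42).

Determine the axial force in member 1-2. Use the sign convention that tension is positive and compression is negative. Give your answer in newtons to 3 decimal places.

N=4 nodes, M=5 members, R=3 reactions → 2N=8, M+R=8
member 0 (0-1): L=4.2597, (cx,cy)=(0.5057,0.8627)
member 1 (0-2): L=3.7390, (cx,cy)=(1.0000,0.0000)
member 2 (1-2): L=4.0022, (cx,cy)=(0.3960,-0.9182)
member 3 (1-3): L=3.8460, (cx,cy)=(1.0000,0.0021)
member 4 (2-3): L=4.3216, (cx,cy)=(0.5232,0.8522)
solve A·x = −loads:
  F[0-1] = +290.1067 N (tension)
  F[0-2] = -1582.9369 N (compression)
  F[1-2] = -271.9932 N (compression)
  F[1-3] = +254.4147 N (tension)
  F[2-3] = -3231.4931 N (compression)
  Rx@0 = +1436.2400 N
  Ry@0 = -250.2837 N
  Ry@2 = +3003.7037 N

-271.993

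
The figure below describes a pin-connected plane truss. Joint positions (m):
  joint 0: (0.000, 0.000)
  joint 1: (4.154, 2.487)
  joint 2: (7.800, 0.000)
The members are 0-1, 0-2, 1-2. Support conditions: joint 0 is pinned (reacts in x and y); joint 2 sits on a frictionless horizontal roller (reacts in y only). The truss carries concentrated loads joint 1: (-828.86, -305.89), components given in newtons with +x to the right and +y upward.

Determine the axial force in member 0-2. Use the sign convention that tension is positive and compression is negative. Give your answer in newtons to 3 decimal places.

N=3 nodes, M=3 members, R=3 reactions → 2N=6, M+R=6
member 0 (0-1): L=4.8416, (cx,cy)=(0.8580,0.5137)
member 1 (0-2): L=7.8000, (cx,cy)=(1.0000,0.0000)
member 2 (1-2): L=4.4134, (cx,cy)=(0.8261,-0.5635)
solve A·x = −loads:
  F[0-1] = -792.8407 N (compression)
  F[0-2] = -148.6149 N (compression)
  F[1-2] = +179.8967 N (tension)
  Rx@0 = +828.8600 N
  Ry@0 = +407.2628 N
  Ry@2 = -101.3728 N

-148.615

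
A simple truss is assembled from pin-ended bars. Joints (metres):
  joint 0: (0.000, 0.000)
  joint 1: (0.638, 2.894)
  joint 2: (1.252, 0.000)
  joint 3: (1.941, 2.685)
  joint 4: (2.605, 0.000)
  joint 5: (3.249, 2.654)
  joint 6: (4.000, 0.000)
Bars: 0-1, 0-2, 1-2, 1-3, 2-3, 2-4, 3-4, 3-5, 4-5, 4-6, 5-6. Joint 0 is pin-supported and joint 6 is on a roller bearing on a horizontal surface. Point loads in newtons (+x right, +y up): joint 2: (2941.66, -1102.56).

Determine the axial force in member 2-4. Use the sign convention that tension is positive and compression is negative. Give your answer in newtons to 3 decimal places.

N=7 nodes, M=11 members, R=3 reactions → 2N=14, M+R=14
member 0 (0-1): L=2.9635, (cx,cy)=(0.2153,0.9766)
member 1 (0-2): L=1.2520, (cx,cy)=(1.0000,0.0000)
member 2 (1-2): L=2.9584, (cx,cy)=(0.2075,-0.9782)
member 3 (1-3): L=1.3197, (cx,cy)=(0.9874,-0.1584)
member 4 (2-3): L=2.7720, (cx,cy)=(0.2486,0.9686)
member 5 (2-4): L=1.3530, (cx,cy)=(1.0000,0.0000)
member 6 (3-4): L=2.7659, (cx,cy)=(0.2401,-0.9708)
member 7 (3-5): L=1.3084, (cx,cy)=(0.9997,-0.0237)
member 8 (4-5): L=2.7310, (cx,cy)=(0.2358,0.9718)
member 9 (4-6): L=1.3950, (cx,cy)=(1.0000,0.0000)
member 10 (5-6): L=2.7582, (cx,cy)=(0.2723,-0.9622)
solve A·x = −loads:
  F[0-1] = -775.6469 N (compression)
  F[0-2] = +3108.6464 N (tension)
  F[1-2] = +829.9431 N (tension)
  F[1-3] = -343.5718 N (compression)
  F[2-3] = +300.1064 N (tension)
  F[2-4] = +264.6419 N (tension)
  F[3-4] = -351.0942 N (compression)
  F[3-5] = -180.4062 N (compression)
  F[4-5] = +350.7173 N (tension)
  F[4-6] = +97.6530 N (tension)
  F[5-6] = -358.6516 N (compression)
  Rx@0 = -2941.6600 N
  Ry@0 = +757.4587 N
  Ry@6 = +345.1013 N

264.642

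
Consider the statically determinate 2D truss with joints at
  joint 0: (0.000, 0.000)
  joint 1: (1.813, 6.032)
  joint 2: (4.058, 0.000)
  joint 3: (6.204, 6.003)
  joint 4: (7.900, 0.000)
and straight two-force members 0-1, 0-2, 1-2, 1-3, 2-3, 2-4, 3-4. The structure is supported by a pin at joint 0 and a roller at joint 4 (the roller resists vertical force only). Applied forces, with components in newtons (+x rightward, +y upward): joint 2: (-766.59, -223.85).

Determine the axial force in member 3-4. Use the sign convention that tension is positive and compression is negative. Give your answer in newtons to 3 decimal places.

-119.486

N=5 nodes, M=7 members, R=3 reactions → 2N=10, M+R=10
member 0 (0-1): L=6.2986, (cx,cy)=(0.2878,0.9577)
member 1 (0-2): L=4.0580, (cx,cy)=(1.0000,0.0000)
member 2 (1-2): L=6.4362, (cx,cy)=(0.3488,-0.9372)
member 3 (1-3): L=4.3911, (cx,cy)=(1.0000,-0.0066)
member 4 (2-3): L=6.3751, (cx,cy)=(0.3366,0.9416)
member 5 (2-4): L=3.8420, (cx,cy)=(1.0000,0.0000)
member 6 (3-4): L=6.2380, (cx,cy)=(0.2719,-0.9623)
solve A·x = −loads:
  F[0-1] = -113.6758 N (compression)
  F[0-2] = -733.8692 N (compression)
  F[1-2] = +116.6776 N (tension)
  F[1-3] = -73.4203 N (compression)
  F[2-3] = +121.5969 N (tension)
  F[2-4] = +32.4862 N (tension)
  F[3-4] = -119.4862 N (compression)
  Rx@0 = +766.5900 N
  Ry@0 = +108.8648 N
  Ry@4 = +114.9852 N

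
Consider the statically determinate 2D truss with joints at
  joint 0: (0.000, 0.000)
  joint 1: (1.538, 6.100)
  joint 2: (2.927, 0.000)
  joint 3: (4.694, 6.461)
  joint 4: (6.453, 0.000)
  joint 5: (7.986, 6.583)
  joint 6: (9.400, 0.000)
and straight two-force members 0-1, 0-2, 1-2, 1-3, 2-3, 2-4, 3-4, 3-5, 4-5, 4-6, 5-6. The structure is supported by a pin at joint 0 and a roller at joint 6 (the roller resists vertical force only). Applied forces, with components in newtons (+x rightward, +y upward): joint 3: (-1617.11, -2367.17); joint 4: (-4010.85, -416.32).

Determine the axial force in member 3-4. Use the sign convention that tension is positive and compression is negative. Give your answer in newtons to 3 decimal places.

55.953

N=7 nodes, M=11 members, R=3 reactions → 2N=14, M+R=14
member 0 (0-1): L=6.2909, (cx,cy)=(0.2445,0.9697)
member 1 (0-2): L=2.9270, (cx,cy)=(1.0000,0.0000)
member 2 (1-2): L=6.2561, (cx,cy)=(0.2220,-0.9750)
member 3 (1-3): L=3.1766, (cx,cy)=(0.9935,0.1136)
member 4 (2-3): L=6.6983, (cx,cy)=(0.2638,0.9646)
member 5 (2-4): L=3.5260, (cx,cy)=(1.0000,0.0000)
member 6 (3-4): L=6.6962, (cx,cy)=(0.2627,-0.9649)
member 7 (3-5): L=3.2943, (cx,cy)=(0.9993,0.0370)
member 8 (4-5): L=6.7591, (cx,cy)=(0.2268,0.9739)
member 9 (4-6): L=2.9470, (cx,cy)=(1.0000,0.0000)
member 10 (5-6): L=6.7331, (cx,cy)=(0.2100,-0.9777)
solve A·x = −loads:
  F[0-1] = -2503.0794 N (compression)
  F[0-2] = -5016.0070 N (compression)
  F[1-2] = +2356.0920 N (tension)
  F[1-3] = -1142.4582 N (compression)
  F[2-3] = -2381.6520 N (compression)
  F[2-4] = -3864.6247 N (compression)
  F[3-4] = +55.9531 N (tension)
  F[3-5] = -161.0340 N (compression)
  F[4-5] = +372.0268 N (tension)
  F[4-6] = +76.5464 N (tension)
  F[5-6] = -364.4964 N (compression)
  Rx@0 = +5627.9600 N
  Ry@0 = +2427.1218 N
  Ry@6 = +356.3682 N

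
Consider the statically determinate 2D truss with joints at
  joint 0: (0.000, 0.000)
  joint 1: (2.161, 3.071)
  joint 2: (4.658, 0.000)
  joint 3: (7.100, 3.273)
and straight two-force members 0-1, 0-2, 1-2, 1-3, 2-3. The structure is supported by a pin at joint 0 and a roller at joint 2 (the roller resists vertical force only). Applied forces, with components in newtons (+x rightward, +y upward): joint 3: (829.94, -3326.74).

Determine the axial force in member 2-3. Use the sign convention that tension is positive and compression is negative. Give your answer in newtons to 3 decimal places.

N=4 nodes, M=5 members, R=3 reactions → 2N=8, M+R=8
member 0 (0-1): L=3.7551, (cx,cy)=(0.5755,0.8178)
member 1 (0-2): L=4.6580, (cx,cy)=(1.0000,0.0000)
member 2 (1-2): L=3.9580, (cx,cy)=(0.6309,-0.7759)
member 3 (1-3): L=4.9431, (cx,cy)=(0.9992,0.0409)
member 4 (2-3): L=4.0836, (cx,cy)=(0.5980,0.8015)
solve A·x = −loads:
  F[0-1] = +2845.6801 N (tension)
  F[0-2] = -807.6926 N (compression)
  F[1-2] = -2819.3686 N (compression)
  F[1-3] = +3419.1393 N (tension)
  F[2-3] = -4324.9894 N (compression)
  Rx@0 = -829.9400 N
  Ry@0 = -2327.2419 N
  Ry@2 = +5653.9819 N

-4324.989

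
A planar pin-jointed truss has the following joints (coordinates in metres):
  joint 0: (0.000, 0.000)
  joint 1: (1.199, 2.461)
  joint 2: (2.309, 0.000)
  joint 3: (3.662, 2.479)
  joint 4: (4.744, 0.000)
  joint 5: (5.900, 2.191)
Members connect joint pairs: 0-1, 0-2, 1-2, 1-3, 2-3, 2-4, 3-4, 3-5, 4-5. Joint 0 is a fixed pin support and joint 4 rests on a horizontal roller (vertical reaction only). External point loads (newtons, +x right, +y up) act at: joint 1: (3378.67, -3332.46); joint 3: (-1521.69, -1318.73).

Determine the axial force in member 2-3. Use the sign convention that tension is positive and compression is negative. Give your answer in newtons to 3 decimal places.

N=6 nodes, M=9 members, R=3 reactions → 2N=12, M+R=12
member 0 (0-1): L=2.7375, (cx,cy)=(0.4380,0.8990)
member 1 (0-2): L=2.3090, (cx,cy)=(1.0000,0.0000)
member 2 (1-2): L=2.6997, (cx,cy)=(0.4112,-0.9116)
member 3 (1-3): L=2.4631, (cx,cy)=(1.0000,0.0073)
member 4 (2-3): L=2.8242, (cx,cy)=(0.4791,0.8778)
member 5 (2-4): L=2.4350, (cx,cy)=(1.0000,0.0000)
member 6 (3-4): L=2.7048, (cx,cy)=(0.4000,-0.9165)
member 7 (3-5): L=2.2565, (cx,cy)=(0.9918,-0.1276)
member 8 (4-5): L=2.4773, (cx,cy)=(0.4666,0.8844)
solve A·x = −loads:
  F[0-1] = -2039.4519 N (compression)
  F[0-2] = +2750.2284 N (tension)
  F[1-2] = -1673.1844 N (compression)
  F[1-3] = -3584.0844 N (compression)
  F[2-3] = +1737.6013 N (tension)
  F[2-4] = +1229.8567 N (tension)
  F[3-4] = -3074.4610 N (compression)
  F[3-5] = +0.0000 N (tension)
  F[4-5] = -0.0000 N (compression)
  Rx@0 = -1856.9800 N
  Ry@0 = +1833.4315 N
  Ry@4 = +2817.7585 N

1737.601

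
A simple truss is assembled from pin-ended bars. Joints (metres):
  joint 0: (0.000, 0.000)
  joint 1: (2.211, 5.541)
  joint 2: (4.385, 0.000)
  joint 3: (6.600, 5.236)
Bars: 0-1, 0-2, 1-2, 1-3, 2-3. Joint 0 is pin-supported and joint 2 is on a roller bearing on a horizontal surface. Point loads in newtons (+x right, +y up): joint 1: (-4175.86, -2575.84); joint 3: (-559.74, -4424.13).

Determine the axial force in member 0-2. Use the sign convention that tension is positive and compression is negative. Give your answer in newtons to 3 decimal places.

-2745.508

N=4 nodes, M=5 members, R=3 reactions → 2N=8, M+R=8
member 0 (0-1): L=5.9658, (cx,cy)=(0.3706,0.9288)
member 1 (0-2): L=4.3850, (cx,cy)=(1.0000,0.0000)
member 2 (1-2): L=5.9522, (cx,cy)=(0.3652,-0.9309)
member 3 (1-3): L=4.3996, (cx,cy)=(0.9976,-0.0693)
member 4 (2-3): L=5.6852, (cx,cy)=(0.3896,0.9210)
solve A·x = −loads:
  F[0-1] = -5369.7708 N (compression)
  F[0-2] = -2745.5079 N (compression)
  F[1-2] = +2495.3836 N (tension)
  F[1-3] = +1277.4231 N (tension)
  F[2-3] = -4707.5555 N (compression)
  Rx@0 = +4735.6000 N
  Ry@0 = +4987.3813 N
  Ry@2 = +2012.5887 N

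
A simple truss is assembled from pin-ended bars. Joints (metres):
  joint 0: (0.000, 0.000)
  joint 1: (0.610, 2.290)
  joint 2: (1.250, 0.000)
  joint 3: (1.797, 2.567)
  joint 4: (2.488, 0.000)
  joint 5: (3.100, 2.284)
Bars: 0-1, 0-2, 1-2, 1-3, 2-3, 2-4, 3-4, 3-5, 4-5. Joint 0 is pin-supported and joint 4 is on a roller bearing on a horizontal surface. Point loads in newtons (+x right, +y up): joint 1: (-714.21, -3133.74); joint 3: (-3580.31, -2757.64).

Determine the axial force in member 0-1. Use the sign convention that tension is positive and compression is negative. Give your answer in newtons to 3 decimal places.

-7743.594

N=6 nodes, M=9 members, R=3 reactions → 2N=12, M+R=12
member 0 (0-1): L=2.3699, (cx,cy)=(0.2574,0.9663)
member 1 (0-2): L=1.2500, (cx,cy)=(1.0000,0.0000)
member 2 (1-2): L=2.3778, (cx,cy)=(0.2692,-0.9631)
member 3 (1-3): L=1.2189, (cx,cy)=(0.9738,0.2273)
member 4 (2-3): L=2.6246, (cx,cy)=(0.2084,0.9780)
member 5 (2-4): L=1.2380, (cx,cy)=(1.0000,0.0000)
member 6 (3-4): L=2.6584, (cx,cy)=(0.2599,-0.9656)
member 7 (3-5): L=1.3334, (cx,cy)=(0.9772,-0.2122)
member 8 (4-5): L=2.3646, (cx,cy)=(0.2588,0.9659)
solve A·x = −loads:
  F[0-1] = -7743.5935 N (compression)
  F[0-2] = -2301.3190 N (compression)
  F[1-2] = +3948.1802 N (tension)
  F[1-3] = -2404.6069 N (compression)
  F[2-3] = -3887.8435 N (compression)
  F[2-4] = -428.3534 N (compression)
  F[3-4] = +1647.9378 N (tension)
  F[3-5] = -0.0000 N (compression)
  F[4-5] = +0.0000 N (tension)
  Rx@0 = +4294.5200 N
  Ry@0 = +7482.6727 N
  Ry@4 = -1591.2927 N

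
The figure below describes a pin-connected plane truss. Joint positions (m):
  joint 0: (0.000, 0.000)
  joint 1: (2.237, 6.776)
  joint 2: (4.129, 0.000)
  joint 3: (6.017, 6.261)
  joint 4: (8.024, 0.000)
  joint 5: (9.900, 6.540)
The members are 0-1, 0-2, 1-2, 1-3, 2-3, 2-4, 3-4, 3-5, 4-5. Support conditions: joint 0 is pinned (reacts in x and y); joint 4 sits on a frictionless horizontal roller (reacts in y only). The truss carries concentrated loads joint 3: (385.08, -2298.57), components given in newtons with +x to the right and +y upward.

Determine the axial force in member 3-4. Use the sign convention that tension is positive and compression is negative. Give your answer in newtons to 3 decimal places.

N=6 nodes, M=9 members, R=3 reactions → 2N=12, M+R=12
member 0 (0-1): L=7.1357, (cx,cy)=(0.3135,0.9496)
member 1 (0-2): L=4.1290, (cx,cy)=(1.0000,0.0000)
member 2 (1-2): L=7.0352, (cx,cy)=(0.2689,-0.9632)
member 3 (1-3): L=3.8149, (cx,cy)=(0.9908,-0.1350)
member 4 (2-3): L=6.5395, (cx,cy)=(0.2887,0.9574)
member 5 (2-4): L=3.8950, (cx,cy)=(1.0000,0.0000)
member 6 (3-4): L=6.5748, (cx,cy)=(0.3053,-0.9523)
member 7 (3-5): L=3.8930, (cx,cy)=(0.9974,0.0717)
member 8 (4-5): L=6.8037, (cx,cy)=(0.2757,0.9612)
solve A·x = −loads:
  F[0-1] = -289.0269 N (compression)
  F[0-2] = +475.6881 N (tension)
  F[1-2] = +309.5481 N (tension)
  F[1-3] = -175.4623 N (compression)
  F[2-3] = -311.4044 N (compression)
  F[2-4] = +648.8412 N (tension)
  F[3-4] = -2125.5653 N (compression)
  F[3-5] = -0.0000 N (compression)
  F[4-5] = +0.0000 N (tension)
  Rx@0 = -385.0800 N
  Ry@0 = +274.4571 N
  Ry@4 = +2024.1129 N

-2125.565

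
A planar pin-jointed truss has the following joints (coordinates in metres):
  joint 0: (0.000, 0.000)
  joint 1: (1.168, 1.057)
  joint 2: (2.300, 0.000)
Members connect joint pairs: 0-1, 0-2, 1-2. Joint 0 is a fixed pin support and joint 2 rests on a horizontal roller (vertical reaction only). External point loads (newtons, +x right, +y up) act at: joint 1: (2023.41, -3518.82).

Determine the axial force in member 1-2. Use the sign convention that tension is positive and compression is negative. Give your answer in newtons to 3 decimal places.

-3980.835

N=3 nodes, M=3 members, R=3 reactions → 2N=6, M+R=6
member 0 (0-1): L=1.5753, (cx,cy)=(0.7415,0.6710)
member 1 (0-2): L=2.3000, (cx,cy)=(1.0000,0.0000)
member 2 (1-2): L=1.5488, (cx,cy)=(0.7309,-0.6825)
solve A·x = −loads:
  F[0-1] = -1195.2114 N (compression)
  F[0-2] = +2909.6121 N (tension)
  F[1-2] = -3980.8351 N (compression)
  Rx@0 = -2023.4100 N
  Ry@0 = +801.9826 N
  Ry@2 = +2716.8374 N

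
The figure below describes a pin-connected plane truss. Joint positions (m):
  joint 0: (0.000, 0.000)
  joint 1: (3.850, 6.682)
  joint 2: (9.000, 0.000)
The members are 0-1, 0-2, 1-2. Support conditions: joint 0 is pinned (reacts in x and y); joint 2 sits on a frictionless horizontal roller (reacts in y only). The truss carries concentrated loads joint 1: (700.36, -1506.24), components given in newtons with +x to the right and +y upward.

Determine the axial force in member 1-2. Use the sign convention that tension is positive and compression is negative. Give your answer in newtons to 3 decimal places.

N=3 nodes, M=3 members, R=3 reactions → 2N=6, M+R=6
member 0 (0-1): L=7.7118, (cx,cy)=(0.4992,0.8665)
member 1 (0-2): L=9.0000, (cx,cy)=(1.0000,0.0000)
member 2 (1-2): L=8.4363, (cx,cy)=(0.6105,-0.7921)
solve A·x = −loads:
  F[0-1] = -394.6209 N (compression)
  F[0-2] = +897.3689 N (tension)
  F[1-2] = -1469.9997 N (compression)
  Rx@0 = -700.3600 N
  Ry@0 = +341.9256 N
  Ry@2 = +1164.3144 N

-1470.000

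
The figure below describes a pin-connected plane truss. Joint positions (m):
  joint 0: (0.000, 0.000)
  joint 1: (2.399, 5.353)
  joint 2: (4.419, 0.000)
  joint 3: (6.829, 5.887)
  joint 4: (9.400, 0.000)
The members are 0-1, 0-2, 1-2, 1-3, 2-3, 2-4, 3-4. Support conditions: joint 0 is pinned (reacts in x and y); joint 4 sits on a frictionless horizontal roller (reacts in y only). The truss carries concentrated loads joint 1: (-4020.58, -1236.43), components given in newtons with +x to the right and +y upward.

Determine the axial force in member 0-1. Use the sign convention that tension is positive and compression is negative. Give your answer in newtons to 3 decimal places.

N=5 nodes, M=7 members, R=3 reactions → 2N=10, M+R=10
member 0 (0-1): L=5.8660, (cx,cy)=(0.4090,0.9125)
member 1 (0-2): L=4.4190, (cx,cy)=(1.0000,0.0000)
member 2 (1-2): L=5.7215, (cx,cy)=(0.3531,-0.9356)
member 3 (1-3): L=4.4621, (cx,cy)=(0.9928,0.1197)
member 4 (2-3): L=6.3612, (cx,cy)=(0.3789,0.9255)
member 5 (2-4): L=4.9810, (cx,cy)=(1.0000,0.0000)
member 6 (3-4): L=6.4239, (cx,cy)=(0.4002,-0.9164)
solve A·x = −loads:
  F[0-1] = -3518.1343 N (compression)
  F[0-2] = -2581.7764 N (compression)
  F[1-2] = +2336.2757 N (tension)
  F[1-3] = +1769.6557 N (tension)
  F[2-3] = -2361.8926 N (compression)
  F[2-4] = -862.1123 N (compression)
  F[3-4] = +2154.0819 N (tension)
  Rx@0 = +4020.5800 N
  Ry@0 = +3210.4693 N
  Ry@4 = -1974.0393 N

-3518.134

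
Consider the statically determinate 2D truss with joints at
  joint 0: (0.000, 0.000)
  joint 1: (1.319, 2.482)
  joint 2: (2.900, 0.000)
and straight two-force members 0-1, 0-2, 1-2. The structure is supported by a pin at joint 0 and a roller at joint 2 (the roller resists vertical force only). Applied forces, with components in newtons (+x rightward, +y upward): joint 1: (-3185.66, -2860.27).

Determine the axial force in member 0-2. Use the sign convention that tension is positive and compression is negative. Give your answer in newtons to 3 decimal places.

N=3 nodes, M=3 members, R=3 reactions → 2N=6, M+R=6
member 0 (0-1): L=2.8107, (cx,cy)=(0.4693,0.8831)
member 1 (0-2): L=2.9000, (cx,cy)=(1.0000,0.0000)
member 2 (1-2): L=2.9428, (cx,cy)=(0.5372,-0.8434)
solve A·x = −loads:
  F[0-1] = -4853.4284 N (compression)
  F[0-2] = -908.0596 N (compression)
  F[1-2] = +1690.2017 N (tension)
  Rx@0 = +3185.6600 N
  Ry@0 = +4285.8259 N
  Ry@2 = -1425.5559 N

-908.060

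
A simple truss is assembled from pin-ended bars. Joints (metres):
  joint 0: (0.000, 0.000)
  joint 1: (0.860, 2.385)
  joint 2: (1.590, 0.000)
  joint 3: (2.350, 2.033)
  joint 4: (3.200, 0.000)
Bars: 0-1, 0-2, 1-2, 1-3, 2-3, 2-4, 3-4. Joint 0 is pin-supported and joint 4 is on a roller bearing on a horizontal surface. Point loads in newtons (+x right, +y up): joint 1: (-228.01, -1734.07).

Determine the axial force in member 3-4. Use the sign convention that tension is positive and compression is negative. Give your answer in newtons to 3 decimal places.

-320.931

N=5 nodes, M=7 members, R=3 reactions → 2N=10, M+R=10
member 0 (0-1): L=2.5353, (cx,cy)=(0.3392,0.9407)
member 1 (0-2): L=1.5900, (cx,cy)=(1.0000,0.0000)
member 2 (1-2): L=2.4942, (cx,cy)=(0.2927,-0.9562)
member 3 (1-3): L=1.5310, (cx,cy)=(0.9732,-0.2299)
member 4 (2-3): L=2.1704, (cx,cy)=(0.3502,0.9367)
member 5 (2-4): L=1.6100, (cx,cy)=(1.0000,0.0000)
member 6 (3-4): L=2.2035, (cx,cy)=(0.3857,-0.9226)
solve A·x = −loads:
  F[0-1] = -1528.6065 N (compression)
  F[0-2] = +290.5060 N (tension)
  F[1-2] = -256.4209 N (compression)
  F[1-3] = -221.3882 N (compression)
  F[2-3] = +261.7654 N (tension)
  F[2-4] = +123.7967 N (tension)
  F[3-4] = -320.9306 N (compression)
  Rx@0 = +228.0100 N
  Ry@0 = +1437.9774 N
  Ry@4 = +296.0926 N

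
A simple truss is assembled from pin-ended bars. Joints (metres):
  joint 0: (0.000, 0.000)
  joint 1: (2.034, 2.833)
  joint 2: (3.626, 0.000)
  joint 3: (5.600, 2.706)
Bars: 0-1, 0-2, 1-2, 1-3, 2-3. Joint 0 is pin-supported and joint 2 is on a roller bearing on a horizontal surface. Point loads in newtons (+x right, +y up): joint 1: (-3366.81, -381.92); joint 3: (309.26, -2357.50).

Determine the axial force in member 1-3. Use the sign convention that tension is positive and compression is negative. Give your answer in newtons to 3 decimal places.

1978.907

N=4 nodes, M=5 members, R=3 reactions → 2N=8, M+R=8
member 0 (0-1): L=3.4876, (cx,cy)=(0.5832,0.8123)
member 1 (0-2): L=3.6260, (cx,cy)=(1.0000,0.0000)
member 2 (1-2): L=3.2497, (cx,cy)=(0.4899,-0.8718)
member 3 (1-3): L=3.5683, (cx,cy)=(0.9994,-0.0356)
member 4 (2-3): L=3.3495, (cx,cy)=(0.5893,0.8079)
solve A·x = −loads:
  F[0-1] = -1580.6108 N (compression)
  F[0-2] = -2135.7117 N (compression)
  F[1-2] = +953.9143 N (tension)
  F[1-3] = +1978.9068 N (tension)
  F[2-3] = -2830.9386 N (compression)
  Rx@0 = +3057.5500 N
  Ry@0 = +1283.9566 N
  Ry@2 = +1455.4634 N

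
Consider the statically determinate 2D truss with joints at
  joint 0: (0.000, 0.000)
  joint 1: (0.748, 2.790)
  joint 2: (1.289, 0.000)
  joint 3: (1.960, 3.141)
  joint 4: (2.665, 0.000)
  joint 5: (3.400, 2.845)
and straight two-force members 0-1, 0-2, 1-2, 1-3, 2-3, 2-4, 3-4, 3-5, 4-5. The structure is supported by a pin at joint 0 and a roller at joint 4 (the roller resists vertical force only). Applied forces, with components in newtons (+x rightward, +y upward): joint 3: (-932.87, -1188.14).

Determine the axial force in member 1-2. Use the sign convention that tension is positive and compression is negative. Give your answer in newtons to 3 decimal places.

1257.693

N=6 nodes, M=9 members, R=3 reactions → 2N=12, M+R=12
member 0 (0-1): L=2.8885, (cx,cy)=(0.2590,0.9659)
member 1 (0-2): L=1.2890, (cx,cy)=(1.0000,0.0000)
member 2 (1-2): L=2.8420, (cx,cy)=(0.1904,-0.9817)
member 3 (1-3): L=1.2618, (cx,cy)=(0.9605,0.2782)
member 4 (2-3): L=3.2119, (cx,cy)=(0.2089,0.9779)
member 5 (2-4): L=1.3760, (cx,cy)=(1.0000,0.0000)
member 6 (3-4): L=3.2191, (cx,cy)=(0.2190,-0.9757)
member 7 (3-5): L=1.4701, (cx,cy)=(0.9795,-0.2013)
member 8 (4-5): L=2.9384, (cx,cy)=(0.2501,0.9682)
solve A·x = −loads:
  F[0-1] = -1463.7313 N (compression)
  F[0-2] = -553.8291 N (compression)
  F[1-2] = +1257.6929 N (tension)
  F[1-3] = -643.8697 N (compression)
  F[2-3] = -1262.5540 N (compression)
  F[2-4] = -50.6501 N (compression)
  F[3-4] = +231.2768 N (tension)
  F[3-5] = +0.0000 N (tension)
  F[4-5] = -0.0000 N (compression)
  Rx@0 = +932.8700 N
  Ry@0 = +1413.8024 N
  Ry@4 = -225.6624 N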